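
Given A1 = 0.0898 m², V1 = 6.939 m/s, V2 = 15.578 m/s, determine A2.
Formula: V_2 = \frac{A_1 V_1}{A_2}
Substituting knowns: 15.578 = 0.0898·6.939/A2
Solving for A2: A2 = 0.0898·6.939/15.578 = 0.04 m²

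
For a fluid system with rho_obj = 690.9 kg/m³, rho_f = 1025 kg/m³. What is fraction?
Formula: f_{sub} = \frac{\rho_{obj}}{\rho_f}
fraction = 690.9/1025 = 0.674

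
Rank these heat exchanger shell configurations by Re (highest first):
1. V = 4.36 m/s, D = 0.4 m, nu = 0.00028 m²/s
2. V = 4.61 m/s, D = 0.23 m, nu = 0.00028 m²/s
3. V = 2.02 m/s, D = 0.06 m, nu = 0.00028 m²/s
Case 1: Re = 6229
Case 2: Re = 3787
Case 3: Re = 432.9
Ranking (highest first): 1, 2, 3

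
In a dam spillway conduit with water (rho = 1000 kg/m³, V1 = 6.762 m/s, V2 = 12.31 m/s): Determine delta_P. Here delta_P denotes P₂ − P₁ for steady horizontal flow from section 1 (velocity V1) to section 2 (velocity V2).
Formula: \Delta P = \frac{1}{2} \rho (V_1^2 - V_2^2)
delta_P = 0.5·1000·(6.762² − 12.31²)/1000 = -52.91 kPa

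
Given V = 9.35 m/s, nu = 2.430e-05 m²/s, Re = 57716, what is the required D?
Formula: Re = \frac{V D}{\nu}
Substituting knowns: 57716 = 9.35·D/2.430e-05
Solving for D: D = 57716·2.430e-05/9.35 = 0.15 m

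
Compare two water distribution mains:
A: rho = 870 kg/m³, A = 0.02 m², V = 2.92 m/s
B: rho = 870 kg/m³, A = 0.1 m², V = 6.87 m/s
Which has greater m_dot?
m_dot(A) = 50.81 kg/s, m_dot(B) = 597.7 kg/s. Answer: B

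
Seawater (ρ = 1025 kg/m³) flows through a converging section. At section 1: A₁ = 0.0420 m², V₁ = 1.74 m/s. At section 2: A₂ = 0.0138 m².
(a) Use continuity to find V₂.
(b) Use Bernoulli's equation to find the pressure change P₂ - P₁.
(a) Continuity: A₁V₁=A₂V₂ -> V₂=A₁V₁/A₂=0.0420*1.74/0.0138=5.30 m/s
(b) Bernoulli: P₂-P₁=0.5*rho*(V₁^2-V₂^2)/1000=0.5*1025*(1.74^2-5.30^2)/1000=-12.84 kPa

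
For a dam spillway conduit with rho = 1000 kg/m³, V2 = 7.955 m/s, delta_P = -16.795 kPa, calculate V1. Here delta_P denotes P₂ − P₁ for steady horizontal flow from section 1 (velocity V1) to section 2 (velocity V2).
Formula: \Delta P = \frac{1}{2} \rho (V_1^2 - V_2^2)
Substituting knowns: -16.795 = 0.5·1000·(V1² − 7.955²)/1000
Solving for V1: V1 = √(7.955² + 2·(-16.795·1000)/1000) = 5.449 m/s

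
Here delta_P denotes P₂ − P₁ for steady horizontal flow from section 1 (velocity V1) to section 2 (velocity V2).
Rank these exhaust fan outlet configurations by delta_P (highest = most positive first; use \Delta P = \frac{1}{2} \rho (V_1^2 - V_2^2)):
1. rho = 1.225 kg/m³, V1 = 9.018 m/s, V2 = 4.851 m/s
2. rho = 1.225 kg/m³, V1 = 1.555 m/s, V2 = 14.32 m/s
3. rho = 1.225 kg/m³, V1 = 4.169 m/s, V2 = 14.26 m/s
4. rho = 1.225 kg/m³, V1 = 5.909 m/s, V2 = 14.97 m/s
Case 1: delta_P = 0.0354 kPa
Case 2: delta_P = -0.1241 kPa
Case 3: delta_P = -0.1139 kPa
Case 4: delta_P = -0.1159 kPa
Ranking (highest first): 1, 3, 4, 2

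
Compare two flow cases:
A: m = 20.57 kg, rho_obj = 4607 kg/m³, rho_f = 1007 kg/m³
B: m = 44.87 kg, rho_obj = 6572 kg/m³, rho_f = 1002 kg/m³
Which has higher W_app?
W_app(A) = 157.7 N, W_app(B) = 373.1 N. Answer: B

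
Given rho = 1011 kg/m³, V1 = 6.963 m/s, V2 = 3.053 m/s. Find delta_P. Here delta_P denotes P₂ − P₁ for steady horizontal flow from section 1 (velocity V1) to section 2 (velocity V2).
Formula: \Delta P = \frac{1}{2} \rho (V_1^2 - V_2^2)
delta_P = 0.5·1011·(6.963² − 3.053²)/1000 = 19.8 kPa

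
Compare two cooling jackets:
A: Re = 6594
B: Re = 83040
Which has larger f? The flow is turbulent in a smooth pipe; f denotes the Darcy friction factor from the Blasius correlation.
f(A) = 0.03507, f(B) = 0.01862. Answer: A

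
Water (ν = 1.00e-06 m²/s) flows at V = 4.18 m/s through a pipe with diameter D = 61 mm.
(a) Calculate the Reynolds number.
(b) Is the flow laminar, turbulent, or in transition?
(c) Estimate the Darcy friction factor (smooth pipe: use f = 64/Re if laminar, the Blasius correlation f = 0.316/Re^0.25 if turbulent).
(a) Re = V·D/ν = 4.18·0.061/1.00e-06 = 254980
(b) Flow regime: turbulent (Re > 4000)
(c) Friction factor: f = 0.316/Re^0.25 = 0.316/254980^0.25 = 0.01406 (Blasius is strictly valid for Re ≲ 1e5; used here as the smooth-pipe estimate the problem specifies)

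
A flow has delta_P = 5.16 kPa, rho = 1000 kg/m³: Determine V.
Formula: V = \sqrt{\frac{2 \Delta P}{\rho}}
V = √(2·(5.16·1000)/1000) = 3.212 m/s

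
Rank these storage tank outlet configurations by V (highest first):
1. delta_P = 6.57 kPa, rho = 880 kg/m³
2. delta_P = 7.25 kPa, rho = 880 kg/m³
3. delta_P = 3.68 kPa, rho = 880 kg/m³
Case 1: V = 3.864 m/s
Case 2: V = 4.059 m/s
Case 3: V = 2.892 m/s
Ranking (highest first): 2, 1, 3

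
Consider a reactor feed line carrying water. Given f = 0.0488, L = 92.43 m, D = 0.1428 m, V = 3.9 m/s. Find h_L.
Formula: h_L = f \frac{L}{D} \frac{V^2}{2g}
h_L = 0.0488·(92.43/0.1428)·3.9²/(2·9.81) = 24.49 m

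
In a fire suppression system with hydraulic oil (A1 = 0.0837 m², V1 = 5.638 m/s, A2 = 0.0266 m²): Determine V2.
Formula: V_2 = \frac{A_1 V_1}{A_2}
V2 = 0.0837·5.638/0.0266 = 17.74 m/s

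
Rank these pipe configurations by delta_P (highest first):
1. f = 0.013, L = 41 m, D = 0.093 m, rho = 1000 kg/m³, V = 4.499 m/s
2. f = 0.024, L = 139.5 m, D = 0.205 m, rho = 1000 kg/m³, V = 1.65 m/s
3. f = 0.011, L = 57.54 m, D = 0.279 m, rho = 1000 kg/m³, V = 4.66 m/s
Case 1: delta_P = 58 kPa
Case 2: delta_P = 22.23 kPa
Case 3: delta_P = 24.63 kPa
Ranking (highest first): 1, 3, 2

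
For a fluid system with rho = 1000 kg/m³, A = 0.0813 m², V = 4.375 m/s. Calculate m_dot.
Formula: \dot{m} = \rho A V
m_dot = 1000·0.0813·4.375 = 355.7 kg/s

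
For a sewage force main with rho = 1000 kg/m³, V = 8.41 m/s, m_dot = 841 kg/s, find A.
Formula: \dot{m} = \rho A V
Substituting knowns: 841 = 1000·A·8.41
Solving for A: A = 841/(1000·8.41) = 0.1 m²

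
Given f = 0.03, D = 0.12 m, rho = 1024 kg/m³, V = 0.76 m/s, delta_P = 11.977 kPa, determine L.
Formula: \Delta P = f \frac{L}{D} \frac{\rho V^2}{2}
Substituting knowns: 11.977 = 0.03·(L/0.12)·0.5·1024·0.76²/1000
Solving for L: L = (11.977·1000)·0.12/(0.03·0.5·1024·0.76²) = 162 m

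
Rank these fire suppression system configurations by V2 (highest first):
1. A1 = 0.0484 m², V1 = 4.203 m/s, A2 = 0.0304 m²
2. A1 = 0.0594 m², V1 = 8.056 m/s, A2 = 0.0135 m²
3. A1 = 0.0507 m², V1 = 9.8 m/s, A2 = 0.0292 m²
Case 1: V2 = 6.692 m/s
Case 2: V2 = 35.45 m/s
Case 3: V2 = 17.02 m/s
Ranking (highest first): 2, 3, 1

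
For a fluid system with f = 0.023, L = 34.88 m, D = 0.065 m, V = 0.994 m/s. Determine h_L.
Formula: h_L = f \frac{L}{D} \frac{V^2}{2g}
h_L = 0.023·(34.88/0.065)·0.994²/(2·9.81) = 0.6215 m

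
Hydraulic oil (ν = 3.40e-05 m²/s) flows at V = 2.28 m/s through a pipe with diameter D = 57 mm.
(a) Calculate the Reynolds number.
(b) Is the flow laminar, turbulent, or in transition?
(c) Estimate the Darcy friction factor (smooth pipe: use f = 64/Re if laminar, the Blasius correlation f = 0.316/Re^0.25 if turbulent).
(a) Re = V·D/ν = 2.28·0.057/3.40e-05 = 3822.4
(b) Flow regime: transition (2300 ≤ Re ≤ 4000)
(c) Friction factor: f ≈ 0.04 (transitional regime, no simple correlation)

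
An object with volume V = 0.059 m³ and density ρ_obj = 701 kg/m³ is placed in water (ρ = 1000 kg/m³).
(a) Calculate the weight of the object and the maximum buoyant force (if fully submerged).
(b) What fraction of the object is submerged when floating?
(a) W=rho_obj*g*V=701*9.81*0.059=405.7 N; F_B(max)=rho*g*V=1000*9.81*0.059=578.8 N
(b) Floating fraction=rho_obj/rho=701/1000=0.701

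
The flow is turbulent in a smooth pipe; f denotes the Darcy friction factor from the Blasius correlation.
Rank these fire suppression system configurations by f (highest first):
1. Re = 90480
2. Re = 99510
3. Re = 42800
Case 1: f = 0.01822
Case 2: f = 0.01779
Case 3: f = 0.02197
Ranking (highest first): 3, 1, 2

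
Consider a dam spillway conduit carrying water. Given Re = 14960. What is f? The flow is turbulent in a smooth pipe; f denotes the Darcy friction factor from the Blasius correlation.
Formula: f = \frac{0.316}{Re^{0.25}}
f = 0.316/14960^0.25 = 0.02857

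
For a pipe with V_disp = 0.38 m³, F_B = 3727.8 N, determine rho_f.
Formula: F_B = \rho_f g V_{disp}
Substituting knowns: 3727.8 = rho_f·9.81·0.38
Solving for rho_f: rho_f = 3727.8/(9.81·0.38) = 1000 kg/m³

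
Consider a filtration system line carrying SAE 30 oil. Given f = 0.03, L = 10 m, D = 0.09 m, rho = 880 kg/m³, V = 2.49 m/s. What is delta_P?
Formula: \Delta P = f \frac{L}{D} \frac{\rho V^2}{2}
delta_P = 0.03·(10/0.09)·0.5·880·2.49²/1000 = 9.093 kPa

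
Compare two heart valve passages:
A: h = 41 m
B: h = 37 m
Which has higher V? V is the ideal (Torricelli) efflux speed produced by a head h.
V(A) = 28.36 m/s, V(B) = 26.94 m/s. Answer: A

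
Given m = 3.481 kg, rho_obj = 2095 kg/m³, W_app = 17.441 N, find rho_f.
Formula: W_{app} = mg\left(1 - \frac{\rho_f}{\rho_{obj}}\right)
Substituting knowns: 17.441 = 3.481·9.81·(1 − rho_f/2095)
Solving for rho_f: rho_f = 2095·(1 − 17.441/(3.481·9.81)) = 1025 kg/m³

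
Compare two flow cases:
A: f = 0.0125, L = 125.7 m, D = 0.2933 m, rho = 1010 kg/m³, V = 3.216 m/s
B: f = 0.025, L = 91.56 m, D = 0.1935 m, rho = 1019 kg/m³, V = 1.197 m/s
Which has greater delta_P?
delta_P(A) = 27.98 kPa, delta_P(B) = 8.636 kPa. Answer: A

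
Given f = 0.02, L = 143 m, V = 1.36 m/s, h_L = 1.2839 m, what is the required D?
Formula: h_L = f \frac{L}{D} \frac{V^2}{2g}
Substituting knowns: 1.2839 = 0.02·(143/D)·1.36²/(2·9.81)
Solving for D: D = 0.02·143·1.36²/(2·9.81·1.2839) = 0.21 m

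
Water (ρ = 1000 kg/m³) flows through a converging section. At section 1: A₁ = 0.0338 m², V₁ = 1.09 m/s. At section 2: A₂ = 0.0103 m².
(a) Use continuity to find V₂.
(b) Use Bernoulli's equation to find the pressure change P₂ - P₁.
(a) Continuity: A₁V₁=A₂V₂ -> V₂=A₁V₁/A₂=0.0338*1.09/0.0103=3.58 m/s
(b) Bernoulli: P₂-P₁=0.5*rho*(V₁^2-V₂^2)/1000=0.5*1000*(1.09^2-3.58^2)/1000=-5.814 kPa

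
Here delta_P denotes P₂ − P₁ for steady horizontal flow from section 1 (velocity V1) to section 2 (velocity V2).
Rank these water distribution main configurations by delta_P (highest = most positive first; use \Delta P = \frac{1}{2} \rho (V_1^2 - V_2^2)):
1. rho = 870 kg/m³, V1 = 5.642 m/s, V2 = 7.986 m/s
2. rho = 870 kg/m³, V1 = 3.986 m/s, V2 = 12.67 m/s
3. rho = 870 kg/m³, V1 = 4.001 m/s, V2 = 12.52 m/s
Case 1: delta_P = -13.9 kPa
Case 2: delta_P = -62.92 kPa
Case 3: delta_P = -61.22 kPa
Ranking (highest first): 1, 3, 2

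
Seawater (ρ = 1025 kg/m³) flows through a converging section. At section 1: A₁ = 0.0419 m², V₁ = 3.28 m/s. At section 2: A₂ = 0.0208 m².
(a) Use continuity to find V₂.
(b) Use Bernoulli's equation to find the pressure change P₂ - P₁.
(a) Continuity: A₁V₁=A₂V₂ -> V₂=A₁V₁/A₂=0.0419*3.28/0.0208=6.61 m/s
(b) Bernoulli: P₂-P₁=0.5*rho*(V₁^2-V₂^2)/1000=0.5*1025*(3.28^2-6.61^2)/1000=-16.88 kPa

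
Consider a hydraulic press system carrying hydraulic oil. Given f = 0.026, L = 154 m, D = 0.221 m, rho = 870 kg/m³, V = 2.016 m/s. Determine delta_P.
Formula: \Delta P = f \frac{L}{D} \frac{\rho V^2}{2}
delta_P = 0.026·(154/0.221)·0.5·870·2.016²/1000 = 32.03 kPa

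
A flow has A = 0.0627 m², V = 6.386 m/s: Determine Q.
Formula: Q = A V
Q = 0.0627·6.386·1000 = 400.4 L/s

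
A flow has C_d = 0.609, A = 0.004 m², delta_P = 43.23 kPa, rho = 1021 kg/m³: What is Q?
Formula: Q = C_d A \sqrt{\frac{2 \Delta P}{\rho}}
Q = 0.609·0.004·√(2·(43.23·1000)/1021)·1000 = 22.42 L/s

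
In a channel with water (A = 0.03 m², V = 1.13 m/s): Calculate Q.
Formula: Q = A V
Q = 0.03·1.13·1000 = 33.9 L/s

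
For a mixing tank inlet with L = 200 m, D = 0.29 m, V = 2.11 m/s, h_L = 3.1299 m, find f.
Formula: h_L = f \frac{L}{D} \frac{V^2}{2g}
Substituting knowns: 3.1299 = f·(200/0.29)·2.11²/(2·9.81)
Solving for f: f = 3.1299·2·9.81/((200/0.29)·2.11²) = 0.02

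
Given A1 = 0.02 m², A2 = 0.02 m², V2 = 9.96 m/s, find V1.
Formula: V_2 = \frac{A_1 V_1}{A_2}
Substituting knowns: 9.96 = 0.02·V1/0.02
Solving for V1: V1 = 9.96·0.02/0.02 = 9.96 m/s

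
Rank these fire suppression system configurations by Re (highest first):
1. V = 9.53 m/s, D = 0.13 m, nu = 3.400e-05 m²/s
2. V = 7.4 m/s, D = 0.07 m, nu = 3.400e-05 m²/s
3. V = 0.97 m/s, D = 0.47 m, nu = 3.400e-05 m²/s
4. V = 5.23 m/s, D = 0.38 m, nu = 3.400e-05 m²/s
Case 1: Re = 36438
Case 2: Re = 15235
Case 3: Re = 13409
Case 4: Re = 58453
Ranking (highest first): 4, 1, 2, 3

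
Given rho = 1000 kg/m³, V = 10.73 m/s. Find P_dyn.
Formula: P_{dyn} = \frac{1}{2} \rho V^2
P_dyn = 0.5·1000·10.73²/1000 = 57.57 kPa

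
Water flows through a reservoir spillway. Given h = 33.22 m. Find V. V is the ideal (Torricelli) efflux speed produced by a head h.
Formula: V = \sqrt{2 g h}
V = √(2·9.81·33.22) = 25.53 m/s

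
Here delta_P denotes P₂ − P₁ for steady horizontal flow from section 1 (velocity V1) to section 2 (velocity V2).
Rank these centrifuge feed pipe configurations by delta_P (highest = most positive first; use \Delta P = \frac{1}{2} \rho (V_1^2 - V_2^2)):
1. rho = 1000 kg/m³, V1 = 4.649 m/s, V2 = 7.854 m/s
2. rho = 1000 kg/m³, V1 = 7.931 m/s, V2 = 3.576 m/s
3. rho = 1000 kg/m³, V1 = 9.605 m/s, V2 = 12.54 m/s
Case 1: delta_P = -20.04 kPa
Case 2: delta_P = 25.06 kPa
Case 3: delta_P = -32.5 kPa
Ranking (highest first): 2, 1, 3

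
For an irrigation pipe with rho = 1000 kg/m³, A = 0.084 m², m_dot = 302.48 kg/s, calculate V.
Formula: \dot{m} = \rho A V
Substituting knowns: 302.48 = 1000·0.084·V
Solving for V: V = 302.48/(1000·0.084) = 3.601 m/s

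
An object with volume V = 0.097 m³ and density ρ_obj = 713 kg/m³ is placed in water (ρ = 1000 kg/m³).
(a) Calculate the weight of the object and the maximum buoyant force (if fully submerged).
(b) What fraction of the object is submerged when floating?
(a) W=rho_obj*g*V=713*9.81*0.097=678.5 N; F_B(max)=rho*g*V=1000*9.81*0.097=951.6 N
(b) Floating fraction=rho_obj/rho=713/1000=0.713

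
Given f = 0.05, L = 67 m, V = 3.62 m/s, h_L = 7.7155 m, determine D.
Formula: h_L = f \frac{L}{D} \frac{V^2}{2g}
Substituting knowns: 7.7155 = 0.05·(67/D)·3.62²/(2·9.81)
Solving for D: D = 0.05·67·3.62²/(2·9.81·7.7155) = 0.29 m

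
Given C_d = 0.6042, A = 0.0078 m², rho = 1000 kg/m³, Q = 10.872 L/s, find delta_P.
Formula: Q = C_d A \sqrt{\frac{2 \Delta P}{\rho}}
Substituting knowns: 10.872 = 0.6042·0.0078·√(2·(delta_P·1000)/1000)·1000
Solving for delta_P: delta_P = ((10.872/1000)/(0.6042·0.0078))²·1000/2/1000 = 2.661 kPa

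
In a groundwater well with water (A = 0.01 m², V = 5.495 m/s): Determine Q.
Formula: Q = A V
Q = 0.01·5.495·1000 = 54.95 L/s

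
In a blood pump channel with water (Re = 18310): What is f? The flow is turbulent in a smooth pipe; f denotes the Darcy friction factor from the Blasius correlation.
Formula: f = \frac{0.316}{Re^{0.25}}
f = 0.316/18310^0.25 = 0.02717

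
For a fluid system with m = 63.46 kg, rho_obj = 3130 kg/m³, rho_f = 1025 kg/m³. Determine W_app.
Formula: W_{app} = mg\left(1 - \frac{\rho_f}{\rho_{obj}}\right)
W_app = 63.46·9.81·(1 − 1025/3130) = 418.7 N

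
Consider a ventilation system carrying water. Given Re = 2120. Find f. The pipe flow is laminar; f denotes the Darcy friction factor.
Formula: f = \frac{64}{Re}
f = 64/2120 = 0.03019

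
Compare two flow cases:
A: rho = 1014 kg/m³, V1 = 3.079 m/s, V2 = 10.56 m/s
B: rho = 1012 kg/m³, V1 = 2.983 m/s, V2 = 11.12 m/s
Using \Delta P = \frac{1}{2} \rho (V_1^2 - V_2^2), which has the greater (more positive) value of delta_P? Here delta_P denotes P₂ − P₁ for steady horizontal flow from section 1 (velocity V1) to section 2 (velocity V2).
delta_P(A) = -51.73 kPa, delta_P(B) = -58.07 kPa. Answer: A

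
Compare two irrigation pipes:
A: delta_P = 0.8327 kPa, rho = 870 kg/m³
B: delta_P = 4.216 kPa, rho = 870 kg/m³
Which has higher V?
V(A) = 1.384 m/s, V(B) = 3.113 m/s. Answer: B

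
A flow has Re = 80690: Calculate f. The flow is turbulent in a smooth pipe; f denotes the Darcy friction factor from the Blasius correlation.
Formula: f = \frac{0.316}{Re^{0.25}}
f = 0.316/80690^0.25 = 0.01875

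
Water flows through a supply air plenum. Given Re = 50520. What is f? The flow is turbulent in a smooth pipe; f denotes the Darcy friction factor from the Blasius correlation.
Formula: f = \frac{0.316}{Re^{0.25}}
f = 0.316/50520^0.25 = 0.02108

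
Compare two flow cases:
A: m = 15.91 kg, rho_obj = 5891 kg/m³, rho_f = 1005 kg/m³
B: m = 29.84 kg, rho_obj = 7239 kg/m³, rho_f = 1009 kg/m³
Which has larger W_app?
W_app(A) = 129.5 N, W_app(B) = 251.9 N. Answer: B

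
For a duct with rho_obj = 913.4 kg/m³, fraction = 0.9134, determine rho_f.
Formula: f_{sub} = \frac{\rho_{obj}}{\rho_f}
Substituting knowns: 0.9134 = 913.4/rho_f
Solving for rho_f: rho_f = 913.4/0.9134 = 1000 kg/m³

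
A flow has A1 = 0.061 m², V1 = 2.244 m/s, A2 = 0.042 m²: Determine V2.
Formula: V_2 = \frac{A_1 V_1}{A_2}
V2 = 0.061·2.244/0.042 = 3.259 m/s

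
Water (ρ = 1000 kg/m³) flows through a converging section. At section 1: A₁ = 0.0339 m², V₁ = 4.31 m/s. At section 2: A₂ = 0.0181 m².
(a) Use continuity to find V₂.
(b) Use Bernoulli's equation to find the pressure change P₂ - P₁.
(a) Continuity: A₁V₁=A₂V₂ -> V₂=A₁V₁/A₂=0.0339*4.31/0.0181=8.07 m/s
(b) Bernoulli: P₂-P₁=0.5*rho*(V₁^2-V₂^2)/1000=0.5*1000*(4.31^2-8.07^2)/1000=-23.27 kPa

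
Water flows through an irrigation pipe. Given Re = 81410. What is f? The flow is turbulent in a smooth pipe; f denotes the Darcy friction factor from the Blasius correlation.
Formula: f = \frac{0.316}{Re^{0.25}}
f = 0.316/81410^0.25 = 0.01871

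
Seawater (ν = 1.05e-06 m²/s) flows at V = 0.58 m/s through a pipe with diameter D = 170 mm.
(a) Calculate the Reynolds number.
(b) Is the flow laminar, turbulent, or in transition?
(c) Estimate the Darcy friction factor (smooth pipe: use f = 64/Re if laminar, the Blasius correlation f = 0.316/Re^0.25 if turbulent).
(a) Re = V·D/ν = 0.58·0.17/1.05e-06 = 93905
(b) Flow regime: turbulent (Re > 4000)
(c) Friction factor: f = 0.316/Re^0.25 = 0.316/93905^0.25 = 0.01805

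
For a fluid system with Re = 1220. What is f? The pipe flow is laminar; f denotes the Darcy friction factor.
Formula: f = \frac{64}{Re}
f = 64/1220 = 0.05246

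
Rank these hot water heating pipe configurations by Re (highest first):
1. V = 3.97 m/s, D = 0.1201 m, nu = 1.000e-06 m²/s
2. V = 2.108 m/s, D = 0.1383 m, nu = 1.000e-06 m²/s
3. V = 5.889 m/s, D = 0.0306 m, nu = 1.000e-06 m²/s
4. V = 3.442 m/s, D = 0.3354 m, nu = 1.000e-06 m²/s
Case 1: Re = 476797
Case 2: Re = 291536
Case 3: Re = 180203
Case 4: Re = 1.154e+06
Ranking (highest first): 4, 1, 2, 3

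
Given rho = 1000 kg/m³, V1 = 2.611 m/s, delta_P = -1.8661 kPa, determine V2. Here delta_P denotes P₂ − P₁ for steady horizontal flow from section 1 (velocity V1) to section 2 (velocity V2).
Formula: \Delta P = \frac{1}{2} \rho (V_1^2 - V_2^2)
Substituting knowns: -1.8661 = 0.5·1000·(2.611² − V2²)/1000
Solving for V2: V2 = √(2.611² − 2·(-1.8661·1000)/1000) = 3.248 m/s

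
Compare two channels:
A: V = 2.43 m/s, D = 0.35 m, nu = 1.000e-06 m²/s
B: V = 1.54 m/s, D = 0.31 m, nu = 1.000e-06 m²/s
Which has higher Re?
Re(A) = 850500, Re(B) = 477400. Answer: A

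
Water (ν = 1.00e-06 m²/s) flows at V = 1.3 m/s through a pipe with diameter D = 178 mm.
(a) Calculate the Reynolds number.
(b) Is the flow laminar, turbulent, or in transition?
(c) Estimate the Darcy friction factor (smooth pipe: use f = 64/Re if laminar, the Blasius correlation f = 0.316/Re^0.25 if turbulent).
(a) Re = V·D/ν = 1.3·0.178/1.00e-06 = 231400
(b) Flow regime: turbulent (Re > 4000)
(c) Friction factor: f = 0.316/Re^0.25 = 0.316/231400^0.25 = 0.01441 (Blasius is strictly valid for Re ≲ 1e5; used here as the smooth-pipe estimate the problem specifies)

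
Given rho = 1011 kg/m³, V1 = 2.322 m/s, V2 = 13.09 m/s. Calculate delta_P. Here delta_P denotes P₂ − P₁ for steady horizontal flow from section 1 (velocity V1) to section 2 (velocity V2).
Formula: \Delta P = \frac{1}{2} \rho (V_1^2 - V_2^2)
delta_P = 0.5·1011·(2.322² − 13.09²)/1000 = -83.89 kPa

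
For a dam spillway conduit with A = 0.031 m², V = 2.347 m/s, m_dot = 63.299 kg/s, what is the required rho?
Formula: \dot{m} = \rho A V
Substituting knowns: 63.299 = rho·0.031·2.347
Solving for rho: rho = 63.299/(0.031·2.347) = 870 kg/m³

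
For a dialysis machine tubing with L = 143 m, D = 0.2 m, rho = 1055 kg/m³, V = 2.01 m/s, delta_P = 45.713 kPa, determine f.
Formula: \Delta P = f \frac{L}{D} \frac{\rho V^2}{2}
Substituting knowns: 45.713 = f·(143/0.2)·0.5·1055·2.01²/1000
Solving for f: f = (45.713·1000)/((143/0.2)·0.5·1055·2.01²) = 0.03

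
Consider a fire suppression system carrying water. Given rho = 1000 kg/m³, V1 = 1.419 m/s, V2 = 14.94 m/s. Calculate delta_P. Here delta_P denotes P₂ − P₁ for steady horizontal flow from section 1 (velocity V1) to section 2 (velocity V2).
Formula: \Delta P = \frac{1}{2} \rho (V_1^2 - V_2^2)
delta_P = 0.5·1000·(1.419² − 14.94²)/1000 = -110.6 kPa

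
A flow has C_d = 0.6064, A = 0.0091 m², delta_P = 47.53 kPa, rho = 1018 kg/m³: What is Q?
Formula: Q = C_d A \sqrt{\frac{2 \Delta P}{\rho}}
Q = 0.6064·0.0091·√(2·(47.53·1000)/1018)·1000 = 53.32 L/s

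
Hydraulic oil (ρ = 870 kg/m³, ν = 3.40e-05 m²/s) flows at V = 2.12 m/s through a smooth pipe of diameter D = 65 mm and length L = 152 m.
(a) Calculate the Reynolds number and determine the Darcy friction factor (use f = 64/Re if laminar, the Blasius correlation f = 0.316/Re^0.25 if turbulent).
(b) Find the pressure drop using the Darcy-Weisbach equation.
(a) Re = V·D/ν = 2.12·0.065/3.40e-05 = 4052.9 → turbulent (Re > 4000); f = 0.316/Re^0.25 = 0.316/4052.9^0.25 = 0.039605
(b) Darcy-Weisbach: ΔP = f·(L/D)·½ρV²/1000 = 0.039605·(152/0.065)·½·870·2.12²/1000 = 181.1 kPa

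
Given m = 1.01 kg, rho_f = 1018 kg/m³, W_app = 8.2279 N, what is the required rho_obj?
Formula: W_{app} = mg\left(1 - \frac{\rho_f}{\rho_{obj}}\right)
Substituting knowns: 8.2279 = 1.01·9.81·(1 − 1018/rho_obj)
Solving for rho_obj: rho_obj = 1018/(1 − 8.2279/(1.01·9.81)) = 6003 kg/m³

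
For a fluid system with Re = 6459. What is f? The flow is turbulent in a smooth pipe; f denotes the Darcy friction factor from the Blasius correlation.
Formula: f = \frac{0.316}{Re^{0.25}}
f = 0.316/6459^0.25 = 0.03525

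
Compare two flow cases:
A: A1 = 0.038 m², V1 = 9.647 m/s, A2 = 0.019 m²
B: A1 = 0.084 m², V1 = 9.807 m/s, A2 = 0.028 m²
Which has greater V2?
V2(A) = 19.29 m/s, V2(B) = 29.42 m/s. Answer: B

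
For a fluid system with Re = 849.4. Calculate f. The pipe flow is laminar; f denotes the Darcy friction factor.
Formula: f = \frac{64}{Re}
f = 64/849.4 = 0.07535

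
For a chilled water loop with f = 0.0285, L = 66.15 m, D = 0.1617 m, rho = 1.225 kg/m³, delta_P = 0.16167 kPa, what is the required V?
Formula: \Delta P = f \frac{L}{D} \frac{\rho V^2}{2}
Substituting knowns: 0.16167 = 0.0285·(66.15/0.1617)·0.5·1.225·V²/1000
Solving for V: V = √((0.16167·1000)/(0.0285·(66.15/0.1617)·0.5·1.225)) = 4.758 m/s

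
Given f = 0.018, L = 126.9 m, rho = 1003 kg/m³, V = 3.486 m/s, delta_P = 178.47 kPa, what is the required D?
Formula: \Delta P = f \frac{L}{D} \frac{\rho V^2}{2}
Substituting knowns: 178.47 = 0.018·(126.9/D)·0.5·1003·3.486²/1000
Solving for D: D = 0.018·126.9·0.5·1003·3.486²/(178.47·1000) = 0.078 m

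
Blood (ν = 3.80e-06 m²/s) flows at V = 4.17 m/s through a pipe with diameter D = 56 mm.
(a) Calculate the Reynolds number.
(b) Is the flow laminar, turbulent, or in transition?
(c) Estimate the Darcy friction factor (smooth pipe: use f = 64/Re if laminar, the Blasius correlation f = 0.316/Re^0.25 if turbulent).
(a) Re = V·D/ν = 4.17·0.056/3.80e-06 = 61453
(b) Flow regime: turbulent (Re > 4000)
(c) Friction factor: f = 0.316/Re^0.25 = 0.316/61453^0.25 = 0.02007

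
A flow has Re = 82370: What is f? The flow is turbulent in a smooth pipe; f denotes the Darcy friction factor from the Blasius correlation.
Formula: f = \frac{0.316}{Re^{0.25}}
f = 0.316/82370^0.25 = 0.01865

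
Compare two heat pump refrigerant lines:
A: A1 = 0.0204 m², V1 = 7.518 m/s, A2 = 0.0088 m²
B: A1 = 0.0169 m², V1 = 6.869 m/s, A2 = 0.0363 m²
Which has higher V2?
V2(A) = 17.43 m/s, V2(B) = 3.198 m/s. Answer: A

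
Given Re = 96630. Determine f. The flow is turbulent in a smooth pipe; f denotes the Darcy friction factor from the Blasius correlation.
Formula: f = \frac{0.316}{Re^{0.25}}
f = 0.316/96630^0.25 = 0.01792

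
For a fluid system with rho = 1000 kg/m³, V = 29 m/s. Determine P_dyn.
Formula: P_{dyn} = \frac{1}{2} \rho V^2
P_dyn = 0.5·1000·29²/1000 = 420.5 kPa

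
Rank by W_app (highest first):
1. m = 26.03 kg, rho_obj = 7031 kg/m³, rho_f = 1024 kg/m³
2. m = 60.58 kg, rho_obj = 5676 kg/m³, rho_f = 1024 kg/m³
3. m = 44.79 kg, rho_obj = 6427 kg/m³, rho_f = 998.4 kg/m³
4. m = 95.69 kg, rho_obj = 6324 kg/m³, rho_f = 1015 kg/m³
Case 1: W_app = 218.2 N
Case 2: W_app = 487.1 N
Case 3: W_app = 371.1 N
Case 4: W_app = 788.1 N
Ranking (highest first): 4, 2, 3, 1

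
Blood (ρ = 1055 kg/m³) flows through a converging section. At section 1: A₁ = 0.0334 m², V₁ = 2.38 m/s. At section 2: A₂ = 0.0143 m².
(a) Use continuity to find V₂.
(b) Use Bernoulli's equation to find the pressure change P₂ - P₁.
(a) Continuity: A₁V₁=A₂V₂ -> V₂=A₁V₁/A₂=0.0334*2.38/0.0143=5.56 m/s
(b) Bernoulli: P₂-P₁=0.5*rho*(V₁^2-V₂^2)/1000=0.5*1055*(2.38^2-5.56^2)/1000=-13.32 kPa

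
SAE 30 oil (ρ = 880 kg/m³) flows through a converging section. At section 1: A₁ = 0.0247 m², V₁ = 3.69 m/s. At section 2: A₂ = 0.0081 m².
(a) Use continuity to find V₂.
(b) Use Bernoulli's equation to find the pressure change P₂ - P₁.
(a) Continuity: A₁V₁=A₂V₂ -> V₂=A₁V₁/A₂=0.0247*3.69/0.0081=11.25 m/s
(b) Bernoulli: P₂-P₁=0.5*rho*(V₁^2-V₂^2)/1000=0.5*880*(3.69^2-11.25^2)/1000=-49.7 kPa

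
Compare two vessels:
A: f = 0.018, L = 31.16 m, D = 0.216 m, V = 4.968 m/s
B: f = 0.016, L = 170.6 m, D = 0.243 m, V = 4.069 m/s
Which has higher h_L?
h_L(A) = 3.266 m, h_L(B) = 9.479 m. Answer: B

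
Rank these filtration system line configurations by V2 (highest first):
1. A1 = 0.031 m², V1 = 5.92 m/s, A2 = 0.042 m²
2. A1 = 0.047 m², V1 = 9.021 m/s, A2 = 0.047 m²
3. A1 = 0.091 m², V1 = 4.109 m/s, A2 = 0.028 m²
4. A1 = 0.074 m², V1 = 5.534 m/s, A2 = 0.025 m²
Case 1: V2 = 4.37 m/s
Case 2: V2 = 9.021 m/s
Case 3: V2 = 13.35 m/s
Case 4: V2 = 16.38 m/s
Ranking (highest first): 4, 3, 2, 1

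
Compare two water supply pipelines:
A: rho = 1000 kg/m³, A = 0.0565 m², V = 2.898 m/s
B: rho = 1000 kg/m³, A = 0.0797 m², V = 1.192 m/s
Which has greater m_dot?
m_dot(A) = 163.7 kg/s, m_dot(B) = 95 kg/s. Answer: A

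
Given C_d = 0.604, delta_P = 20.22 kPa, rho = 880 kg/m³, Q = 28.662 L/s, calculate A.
Formula: Q = C_d A \sqrt{\frac{2 \Delta P}{\rho}}
Substituting knowns: 28.662 = 0.604·A·√(2·(20.22·1000)/880)·1000
Solving for A: A = (28.662/1000)/(0.604·√(2·(20.22·1000)/880)) = 0.007 m²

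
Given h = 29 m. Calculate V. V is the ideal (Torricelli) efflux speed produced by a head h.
Formula: V = \sqrt{2 g h}
V = √(2·9.81·29) = 23.85 m/s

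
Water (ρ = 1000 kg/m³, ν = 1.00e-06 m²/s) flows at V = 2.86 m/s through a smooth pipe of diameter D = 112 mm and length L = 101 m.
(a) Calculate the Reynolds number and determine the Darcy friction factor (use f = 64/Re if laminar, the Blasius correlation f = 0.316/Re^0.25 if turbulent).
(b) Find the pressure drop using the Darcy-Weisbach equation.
(a) Re = V·D/ν = 2.86·0.112/1.00e-06 = 320320 → turbulent (Re > 4000); f = 0.316/Re^0.25 = 0.316/320320^0.25 = 0.013283 (Blasius is strictly valid for Re ≲ 1e5; used here as the smooth-pipe estimate the problem specifies)
(b) Darcy-Weisbach: ΔP = f·(L/D)·½ρV²/1000 = 0.013283·(101/0.112)·½·1000·2.86²/1000 = 48.99 kPa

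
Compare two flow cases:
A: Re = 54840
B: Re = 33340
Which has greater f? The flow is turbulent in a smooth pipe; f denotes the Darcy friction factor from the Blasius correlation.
f(A) = 0.02065, f(B) = 0.02339. Answer: B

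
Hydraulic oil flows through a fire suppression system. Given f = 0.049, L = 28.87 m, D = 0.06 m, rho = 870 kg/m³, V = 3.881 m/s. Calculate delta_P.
Formula: \Delta P = f \frac{L}{D} \frac{\rho V^2}{2}
delta_P = 0.049·(28.87/0.06)·0.5·870·3.881²/1000 = 154.5 kPa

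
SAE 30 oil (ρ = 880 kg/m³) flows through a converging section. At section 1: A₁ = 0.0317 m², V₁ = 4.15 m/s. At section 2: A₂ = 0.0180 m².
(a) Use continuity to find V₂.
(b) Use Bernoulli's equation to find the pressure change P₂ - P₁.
(a) Continuity: A₁V₁=A₂V₂ -> V₂=A₁V₁/A₂=0.0317*4.15/0.0180=7.31 m/s
(b) Bernoulli: P₂-P₁=0.5*rho*(V₁^2-V₂^2)/1000=0.5*880*(4.15^2-7.31^2)/1000=-15.93 kPa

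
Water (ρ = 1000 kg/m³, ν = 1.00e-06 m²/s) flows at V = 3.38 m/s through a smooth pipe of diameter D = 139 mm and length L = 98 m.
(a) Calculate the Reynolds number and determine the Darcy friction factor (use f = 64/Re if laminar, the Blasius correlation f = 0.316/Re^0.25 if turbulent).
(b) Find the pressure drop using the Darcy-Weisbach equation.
(a) Re = V·D/ν = 3.38·0.139/1.00e-06 = 469820 → turbulent (Re > 4000); f = 0.316/Re^0.25 = 0.316/469820^0.25 = 0.01207 (Blasius is strictly valid for Re ≲ 1e5; used here as the smooth-pipe estimate the problem specifies)
(b) Darcy-Weisbach: ΔP = f·(L/D)·½ρV²/1000 = 0.01207·(98/0.139)·½·1000·3.38²/1000 = 48.61 kPa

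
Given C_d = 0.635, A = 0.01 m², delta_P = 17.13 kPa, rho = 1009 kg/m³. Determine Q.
Formula: Q = C_d A \sqrt{\frac{2 \Delta P}{\rho}}
Q = 0.635·0.01·√(2·(17.13·1000)/1009)·1000 = 37 L/s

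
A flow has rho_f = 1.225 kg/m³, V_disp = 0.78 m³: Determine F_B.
Formula: F_B = \rho_f g V_{disp}
F_B = 1.225·9.81·0.78 = 9.373 N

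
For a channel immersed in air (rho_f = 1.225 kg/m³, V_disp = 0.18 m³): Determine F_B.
Formula: F_B = \rho_f g V_{disp}
F_B = 1.225·9.81·0.18 = 2.163 N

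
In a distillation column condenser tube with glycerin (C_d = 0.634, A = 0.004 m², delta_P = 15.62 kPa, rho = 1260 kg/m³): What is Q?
Formula: Q = C_d A \sqrt{\frac{2 \Delta P}{\rho}}
Q = 0.634·0.004·√(2·(15.62·1000)/1260)·1000 = 12.63 L/s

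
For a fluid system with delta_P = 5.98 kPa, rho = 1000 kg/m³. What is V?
Formula: V = \sqrt{\frac{2 \Delta P}{\rho}}
V = √(2·(5.98·1000)/1000) = 3.458 m/s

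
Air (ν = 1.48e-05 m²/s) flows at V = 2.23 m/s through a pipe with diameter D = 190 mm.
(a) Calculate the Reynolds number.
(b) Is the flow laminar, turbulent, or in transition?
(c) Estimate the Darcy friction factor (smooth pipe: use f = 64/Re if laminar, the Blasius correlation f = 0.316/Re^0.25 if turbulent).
(a) Re = V·D/ν = 2.23·0.19/1.48e-05 = 28628
(b) Flow regime: turbulent (Re > 4000)
(c) Friction factor: f = 0.316/Re^0.25 = 0.316/28628^0.25 = 0.02429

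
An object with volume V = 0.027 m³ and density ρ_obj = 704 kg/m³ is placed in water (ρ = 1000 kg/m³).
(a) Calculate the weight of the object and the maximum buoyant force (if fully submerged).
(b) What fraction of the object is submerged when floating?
(a) W=rho_obj*g*V=704*9.81*0.027=186.5 N; F_B(max)=rho*g*V=1000*9.81*0.027=264.9 N
(b) Floating fraction=rho_obj/rho=704/1000=0.704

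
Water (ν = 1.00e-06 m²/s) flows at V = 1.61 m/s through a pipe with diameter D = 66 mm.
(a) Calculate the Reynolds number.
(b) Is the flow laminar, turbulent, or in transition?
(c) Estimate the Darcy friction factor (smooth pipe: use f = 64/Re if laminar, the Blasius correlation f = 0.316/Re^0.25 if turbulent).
(a) Re = V·D/ν = 1.61·0.066/1.00e-06 = 106260
(b) Flow regime: turbulent (Re > 4000)
(c) Friction factor: f = 0.316/Re^0.25 = 0.316/106260^0.25 = 0.0175 (Blasius is strictly valid for Re ≲ 1e5; used here as the smooth-pipe estimate the problem specifies)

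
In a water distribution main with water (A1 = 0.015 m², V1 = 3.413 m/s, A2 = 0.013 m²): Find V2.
Formula: V_2 = \frac{A_1 V_1}{A_2}
V2 = 0.015·3.413/0.013 = 3.938 m/s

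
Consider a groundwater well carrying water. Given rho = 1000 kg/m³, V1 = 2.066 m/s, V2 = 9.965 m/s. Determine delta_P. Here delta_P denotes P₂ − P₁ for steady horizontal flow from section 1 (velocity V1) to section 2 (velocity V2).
Formula: \Delta P = \frac{1}{2} \rho (V_1^2 - V_2^2)
delta_P = 0.5·1000·(2.066² − 9.965²)/1000 = -47.52 kPa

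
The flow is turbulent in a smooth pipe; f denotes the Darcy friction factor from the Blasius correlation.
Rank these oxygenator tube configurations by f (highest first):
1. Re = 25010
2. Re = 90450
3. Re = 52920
Case 1: f = 0.02513
Case 2: f = 0.01822
Case 3: f = 0.02083
Ranking (highest first): 1, 3, 2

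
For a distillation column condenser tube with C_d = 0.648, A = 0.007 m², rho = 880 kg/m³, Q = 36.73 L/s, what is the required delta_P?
Formula: Q = C_d A \sqrt{\frac{2 \Delta P}{\rho}}
Substituting knowns: 36.73 = 0.648·0.007·√(2·(delta_P·1000)/880)·1000
Solving for delta_P: delta_P = ((36.73/1000)/(0.648·0.007))²·880/2/1000 = 28.85 kPa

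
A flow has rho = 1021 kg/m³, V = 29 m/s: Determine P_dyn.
Formula: P_{dyn} = \frac{1}{2} \rho V^2
P_dyn = 0.5·1021·29²/1000 = 429.3 kPa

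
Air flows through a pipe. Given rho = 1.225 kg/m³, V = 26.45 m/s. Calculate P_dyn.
Formula: P_{dyn} = \frac{1}{2} \rho V^2
P_dyn = 0.5·1.225·26.45²/1000 = 0.4285 kPa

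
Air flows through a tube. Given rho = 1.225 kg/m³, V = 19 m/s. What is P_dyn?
Formula: P_{dyn} = \frac{1}{2} \rho V^2
P_dyn = 0.5·1.225·19²/1000 = 0.2211 kPa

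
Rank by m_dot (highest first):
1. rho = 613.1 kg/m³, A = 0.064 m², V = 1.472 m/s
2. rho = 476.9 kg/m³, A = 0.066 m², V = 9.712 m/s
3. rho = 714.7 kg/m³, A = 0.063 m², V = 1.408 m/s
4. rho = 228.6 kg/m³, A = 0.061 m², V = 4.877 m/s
Case 1: m_dot = 57.76 kg/s
Case 2: m_dot = 305.7 kg/s
Case 3: m_dot = 63.4 kg/s
Case 4: m_dot = 68.01 kg/s
Ranking (highest first): 2, 4, 3, 1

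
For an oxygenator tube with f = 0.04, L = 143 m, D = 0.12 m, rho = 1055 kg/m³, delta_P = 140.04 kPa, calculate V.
Formula: \Delta P = f \frac{L}{D} \frac{\rho V^2}{2}
Substituting knowns: 140.04 = 0.04·(143/0.12)·0.5·1055·V²/1000
Solving for V: V = √((140.04·1000)/(0.04·(143/0.12)·0.5·1055)) = 2.36 m/s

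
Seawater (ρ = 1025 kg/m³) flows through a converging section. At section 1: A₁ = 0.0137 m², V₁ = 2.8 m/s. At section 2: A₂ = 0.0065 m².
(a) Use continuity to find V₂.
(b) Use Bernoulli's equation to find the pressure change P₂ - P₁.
(a) Continuity: A₁V₁=A₂V₂ -> V₂=A₁V₁/A₂=0.0137*2.8/0.0065=5.90 m/s
(b) Bernoulli: P₂-P₁=0.5*rho*(V₁^2-V₂^2)/1000=0.5*1025*(2.8^2-5.90^2)/1000=-13.82 kPa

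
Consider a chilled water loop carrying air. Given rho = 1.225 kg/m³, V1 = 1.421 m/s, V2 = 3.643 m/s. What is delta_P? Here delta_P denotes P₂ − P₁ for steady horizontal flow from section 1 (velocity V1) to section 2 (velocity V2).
Formula: \Delta P = \frac{1}{2} \rho (V_1^2 - V_2^2)
delta_P = 0.5·1.225·(1.421² − 3.643²)/1000 = -0.006892 kPa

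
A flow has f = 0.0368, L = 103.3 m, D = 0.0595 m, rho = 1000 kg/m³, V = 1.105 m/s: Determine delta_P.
Formula: \Delta P = f \frac{L}{D} \frac{\rho V^2}{2}
delta_P = 0.0368·(103.3/0.0595)·0.5·1000·1.105²/1000 = 39.01 kPa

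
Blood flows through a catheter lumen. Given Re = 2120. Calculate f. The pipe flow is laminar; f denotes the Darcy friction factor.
Formula: f = \frac{64}{Re}
f = 64/2120 = 0.03019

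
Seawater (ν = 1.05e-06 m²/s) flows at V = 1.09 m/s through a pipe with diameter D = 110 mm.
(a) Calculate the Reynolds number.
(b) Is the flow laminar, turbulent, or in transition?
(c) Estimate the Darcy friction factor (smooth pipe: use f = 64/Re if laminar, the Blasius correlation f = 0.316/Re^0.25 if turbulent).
(a) Re = V·D/ν = 1.09·0.11/1.05e-06 = 114190
(b) Flow regime: turbulent (Re > 4000)
(c) Friction factor: f = 0.316/Re^0.25 = 0.316/114190^0.25 = 0.01719 (Blasius is strictly valid for Re ≲ 1e5; used here as the smooth-pipe estimate the problem specifies)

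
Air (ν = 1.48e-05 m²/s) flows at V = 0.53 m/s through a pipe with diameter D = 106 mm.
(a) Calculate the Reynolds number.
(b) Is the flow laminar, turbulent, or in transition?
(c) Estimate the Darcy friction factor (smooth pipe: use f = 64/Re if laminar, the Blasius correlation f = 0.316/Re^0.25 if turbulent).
(a) Re = V·D/ν = 0.53·0.106/1.48e-05 = 3795.9
(b) Flow regime: transition (2300 ≤ Re ≤ 4000)
(c) Friction factor: f ≈ 0.04 (transitional regime, no simple correlation)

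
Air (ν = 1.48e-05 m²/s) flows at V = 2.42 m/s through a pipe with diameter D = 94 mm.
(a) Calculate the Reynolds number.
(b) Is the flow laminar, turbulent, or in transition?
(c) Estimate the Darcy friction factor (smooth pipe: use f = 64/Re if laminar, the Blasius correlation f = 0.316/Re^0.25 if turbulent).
(a) Re = V·D/ν = 2.42·0.094/1.48e-05 = 15370
(b) Flow regime: turbulent (Re > 4000)
(c) Friction factor: f = 0.316/Re^0.25 = 0.316/15370^0.25 = 0.02838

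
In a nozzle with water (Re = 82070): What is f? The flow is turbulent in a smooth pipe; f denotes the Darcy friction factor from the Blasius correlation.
Formula: f = \frac{0.316}{Re^{0.25}}
f = 0.316/82070^0.25 = 0.01867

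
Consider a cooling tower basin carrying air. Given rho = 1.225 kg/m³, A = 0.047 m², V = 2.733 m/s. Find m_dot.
Formula: \dot{m} = \rho A V
m_dot = 1.225·0.047·2.733 = 0.1574 kg/s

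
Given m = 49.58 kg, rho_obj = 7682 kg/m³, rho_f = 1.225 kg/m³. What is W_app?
Formula: W_{app} = mg\left(1 - \frac{\rho_f}{\rho_{obj}}\right)
W_app = 49.58·9.81·(1 − 1.225/7682) = 486.3 N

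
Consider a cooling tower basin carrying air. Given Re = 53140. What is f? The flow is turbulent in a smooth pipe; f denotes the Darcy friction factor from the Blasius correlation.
Formula: f = \frac{0.316}{Re^{0.25}}
f = 0.316/53140^0.25 = 0.02081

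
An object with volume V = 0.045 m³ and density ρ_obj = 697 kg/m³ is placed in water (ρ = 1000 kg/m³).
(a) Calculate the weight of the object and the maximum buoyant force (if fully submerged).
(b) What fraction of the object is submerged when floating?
(a) W=rho_obj*g*V=697*9.81*0.045=307.7 N; F_B(max)=rho*g*V=1000*9.81*0.045=441.4 N
(b) Floating fraction=rho_obj/rho=697/1000=0.697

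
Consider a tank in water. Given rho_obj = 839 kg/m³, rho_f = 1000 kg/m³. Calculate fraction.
Formula: f_{sub} = \frac{\rho_{obj}}{\rho_f}
fraction = 839/1000 = 0.839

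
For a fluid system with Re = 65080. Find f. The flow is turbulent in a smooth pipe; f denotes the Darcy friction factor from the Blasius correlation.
Formula: f = \frac{0.316}{Re^{0.25}}
f = 0.316/65080^0.25 = 0.01978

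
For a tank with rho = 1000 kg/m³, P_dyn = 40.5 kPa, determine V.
Formula: P_{dyn} = \frac{1}{2} \rho V^2
Substituting knowns: 40.5 = 0.5·1000·V²/1000
Solving for V: V = √(2·(40.5·1000)/1000) = 9 m/s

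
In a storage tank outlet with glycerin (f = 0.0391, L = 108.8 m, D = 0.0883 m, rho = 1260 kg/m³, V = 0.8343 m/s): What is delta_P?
Formula: \Delta P = f \frac{L}{D} \frac{\rho V^2}{2}
delta_P = 0.0391·(108.8/0.0883)·0.5·1260·0.8343²/1000 = 21.13 kPa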